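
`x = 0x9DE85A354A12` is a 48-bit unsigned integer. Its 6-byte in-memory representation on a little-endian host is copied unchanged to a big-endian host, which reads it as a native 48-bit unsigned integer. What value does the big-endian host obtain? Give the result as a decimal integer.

20109932030109

Stored little-endian, the bytes at ascending addresses are 12 4A 35 5A E8 9D.
Read back as big-endian, the last byte is least significant, giving 0x124A355AE89D.
0x124A355AE89D = 20109932030109.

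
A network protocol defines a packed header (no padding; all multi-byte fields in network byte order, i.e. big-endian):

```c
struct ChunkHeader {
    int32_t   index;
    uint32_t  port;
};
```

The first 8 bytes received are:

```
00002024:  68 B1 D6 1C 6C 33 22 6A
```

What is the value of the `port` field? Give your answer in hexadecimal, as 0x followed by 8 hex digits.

`port` follows `index` (4 bytes), so it starts at byte offset 4 and occupies 4 bytes.
Bytes at offsets 4..7: 6C 33 22 6A.
In big-endian order the high byte comes first in memory.
The bytes are already most-significant first: 0x6C33226A.

0x6C33226A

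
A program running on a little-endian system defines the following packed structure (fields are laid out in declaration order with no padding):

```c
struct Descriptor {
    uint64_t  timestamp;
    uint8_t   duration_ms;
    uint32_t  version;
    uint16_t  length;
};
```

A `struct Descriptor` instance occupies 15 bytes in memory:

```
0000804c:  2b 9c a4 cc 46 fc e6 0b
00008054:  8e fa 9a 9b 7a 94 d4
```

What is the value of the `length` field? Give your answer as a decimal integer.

`length` follows `timestamp` (8 B), `duration_ms` (1 B), `version` (4 B), so it starts at offset 8 + 1 + 4 = 13 and occupies 2 bytes.
Bytes at offsets 13..14: 94 D4.
In little-endian order the low byte comes first in memory.
Reassemble most-significant byte first: D4 94 → 0xD494.
0xD494 = 54420.

54420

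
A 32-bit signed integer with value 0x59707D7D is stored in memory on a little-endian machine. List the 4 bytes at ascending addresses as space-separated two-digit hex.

Split into bytes (most-significant first): 59 70 7D 7D.
In little-endian order the low byte comes first in memory.
So at ascending addresses the bytes are 7D 7D 70 59.

7D 7D 70 59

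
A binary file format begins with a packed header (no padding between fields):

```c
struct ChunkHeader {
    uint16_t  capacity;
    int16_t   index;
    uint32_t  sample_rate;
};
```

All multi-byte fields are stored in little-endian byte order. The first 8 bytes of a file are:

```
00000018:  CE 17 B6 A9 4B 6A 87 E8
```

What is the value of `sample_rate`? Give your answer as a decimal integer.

3901188683

`sample_rate` follows `capacity` (2 B), `index` (2 B), so it starts at offset 2 + 2 = 4 and occupies 4 bytes.
Bytes at offsets 4..7: 4B 6A 87 E8.
Little-endian: lowest address holds the least-significant byte.
Reassemble most-significant byte first: E8 87 6A 4B → 0xE8876A4B.
0xE8876A4B = 3901188683.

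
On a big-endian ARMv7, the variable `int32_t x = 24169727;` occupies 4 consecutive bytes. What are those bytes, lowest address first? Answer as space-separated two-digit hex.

01 70 CC FF

24169727 in hexadecimal, padded to 32 bits, is 0x0170CCFF.
Split into bytes (most-significant first): 01 70 CC FF.
Big-endian: lowest address holds the most-significant byte.
So the memory order matches the most-significant-first order: 01 70 CC FF.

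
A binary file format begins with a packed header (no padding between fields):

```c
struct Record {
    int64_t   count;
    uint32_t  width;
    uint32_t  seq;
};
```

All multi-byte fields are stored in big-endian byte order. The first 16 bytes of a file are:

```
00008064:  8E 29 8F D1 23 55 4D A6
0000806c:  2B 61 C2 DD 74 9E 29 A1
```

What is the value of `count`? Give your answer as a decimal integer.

-8202867117874917978

`count` is the first field, at byte offset 0, occupying 8 bytes.
Bytes at offsets 0..7: 8E 29 8F D1 23 55 4D A6.
Big-endian: lowest address holds the most-significant byte.
The bytes are already most-significant first: 0x8E298FD123554DA6.
Top bit is set, so as a signed 64-bit value this is 0x8E298FD123554DA6 − 2^64 = -8202867117874917978.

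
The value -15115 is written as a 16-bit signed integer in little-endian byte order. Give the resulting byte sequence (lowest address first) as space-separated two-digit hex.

F5 C4

Two's complement of -15115 in 16 bits: 15115 = 0x3B0B; invert → 0xC4F4; add 1 → 0xC4F5.
Split into bytes (most-significant first): C4 F5.
In little-endian order the low byte comes first in memory.
So at ascending addresses the bytes are F5 C4.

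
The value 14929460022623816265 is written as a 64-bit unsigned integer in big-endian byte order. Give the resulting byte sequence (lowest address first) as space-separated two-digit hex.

CF 30 18 CA 78 E3 4A 49

14929460022623816265 in hexadecimal, padded to 64 bits, is 0xCF3018CA78E34A49.
Split into bytes (most-significant first): CF 30 18 CA 78 E3 4A 49.
In big-endian order the high byte comes first in memory.
So the memory order matches the most-significant-first order: CF 30 18 CA 78 E3 4A 49.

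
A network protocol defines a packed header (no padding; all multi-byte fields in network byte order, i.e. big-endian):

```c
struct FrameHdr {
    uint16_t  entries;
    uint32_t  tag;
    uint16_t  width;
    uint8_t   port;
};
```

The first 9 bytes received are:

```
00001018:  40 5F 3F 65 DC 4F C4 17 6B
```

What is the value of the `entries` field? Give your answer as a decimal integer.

16479

`entries` is the first field, at byte offset 0, occupying 2 bytes.
Bytes at offsets 0..1: 40 5F.
Big-endian: lowest address holds the most-significant byte.
The bytes are already most-significant first: 0x405F.
0x405F = 16479.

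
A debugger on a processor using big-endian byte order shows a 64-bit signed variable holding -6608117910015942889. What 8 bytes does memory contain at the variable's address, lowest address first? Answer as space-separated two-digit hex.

Two's complement of -6608117910015942889 in 64 bits: 6608117910015942889 = 0x5BB4C03A5465A0E9; invert → 0xA44B3FC5AB9A5F16; add 1 → 0xA44B3FC5AB9A5F17.
Split into bytes (most-significant first): A4 4B 3F C5 AB 9A 5F 17.
Big-endian stores the most-significant byte at the lowest address.
So the memory order matches the most-significant-first order: A4 4B 3F C5 AB 9A 5F 17.

A4 4B 3F C5 AB 9A 5F 17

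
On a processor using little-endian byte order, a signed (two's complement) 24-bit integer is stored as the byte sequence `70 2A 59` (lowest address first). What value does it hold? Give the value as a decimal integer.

5843568

Little-endian: lowest address holds the least-significant byte.
Reassemble most-significant byte first: 59 2A 70 → 0x592A70.
0x592A70 = 5843568.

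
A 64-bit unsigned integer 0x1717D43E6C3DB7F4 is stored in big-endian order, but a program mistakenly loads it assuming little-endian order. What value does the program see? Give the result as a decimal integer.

17633630401112315671

Stored big-endian, the bytes at ascending addresses are 17 17 D4 3E 6C 3D B7 F4.
Read back as little-endian, the first byte is least significant, giving 0xF4B73D6C3ED41717.
0xF4B73D6C3ED41717 = 17633630401112315671.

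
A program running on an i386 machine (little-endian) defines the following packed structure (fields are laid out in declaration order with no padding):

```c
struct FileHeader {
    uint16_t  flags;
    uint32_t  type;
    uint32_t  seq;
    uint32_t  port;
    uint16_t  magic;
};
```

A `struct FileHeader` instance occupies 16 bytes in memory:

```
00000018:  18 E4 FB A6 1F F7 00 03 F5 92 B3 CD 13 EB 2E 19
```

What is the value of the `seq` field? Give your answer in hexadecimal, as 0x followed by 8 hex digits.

`seq` follows `flags` (2 B), `type` (4 B), so it starts at offset 2 + 4 = 6 and occupies 4 bytes.
Bytes at offsets 6..9: 00 03 F5 92.
Little-endian stores the least-significant byte at the lowest address.
Reassemble most-significant byte first: 92 F5 03 00 → 0x92F50300.

0x92F50300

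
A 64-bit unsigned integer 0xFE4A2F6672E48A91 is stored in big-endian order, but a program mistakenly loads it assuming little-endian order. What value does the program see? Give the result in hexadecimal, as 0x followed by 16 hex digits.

Stored big-endian, the bytes at ascending addresses are FE 4A 2F 66 72 E4 8A 91.
Read back as little-endian, the first byte is least significant, giving 0x918AE472662F4AFE.

0x918AE472662F4AFE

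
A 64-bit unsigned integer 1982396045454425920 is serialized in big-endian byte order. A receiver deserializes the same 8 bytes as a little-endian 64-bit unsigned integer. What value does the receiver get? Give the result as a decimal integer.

1982396045454425920 in 64-bit hexadecimal is 0x1B82E2B33D733F40.
Stored big-endian, the bytes at ascending addresses are 1B 82 E2 B3 3D 73 3F 40.
Read back as little-endian, the first byte is least significant, giving 0x403F733DB3E2821B.
0x403F733DB3E2821B = 4629545650808324635.

4629545650808324635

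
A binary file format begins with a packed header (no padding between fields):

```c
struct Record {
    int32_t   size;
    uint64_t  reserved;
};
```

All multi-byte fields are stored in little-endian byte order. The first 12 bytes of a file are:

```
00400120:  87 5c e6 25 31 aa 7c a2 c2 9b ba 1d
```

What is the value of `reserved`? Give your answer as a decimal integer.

2142195833020131889

`reserved` follows `size` (4 bytes), so it starts at byte offset 4 and occupies 8 bytes.
Bytes at offsets 4..11: 31 AA 7C A2 C2 9B BA 1D.
Little-endian stores the least-significant byte at the lowest address.
Reassemble most-significant byte first: 1D BA 9B C2 A2 7C AA 31 → 0x1DBA9BC2A27CAA31.
0x1DBA9BC2A27CAA31 = 2142195833020131889.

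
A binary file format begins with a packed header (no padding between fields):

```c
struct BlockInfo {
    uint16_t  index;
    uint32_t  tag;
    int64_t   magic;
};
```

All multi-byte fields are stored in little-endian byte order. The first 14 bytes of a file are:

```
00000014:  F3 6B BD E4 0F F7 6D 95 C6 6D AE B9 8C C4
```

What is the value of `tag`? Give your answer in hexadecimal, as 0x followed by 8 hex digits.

`tag` follows `index` (2 bytes), so it starts at byte offset 2 and occupies 4 bytes.
Bytes at offsets 2..5: BD E4 0F F7.
Little-endian: lowest address holds the least-significant byte.
Reassemble most-significant byte first: F7 0F E4 BD → 0xF70FE4BD.

0xF70FE4BD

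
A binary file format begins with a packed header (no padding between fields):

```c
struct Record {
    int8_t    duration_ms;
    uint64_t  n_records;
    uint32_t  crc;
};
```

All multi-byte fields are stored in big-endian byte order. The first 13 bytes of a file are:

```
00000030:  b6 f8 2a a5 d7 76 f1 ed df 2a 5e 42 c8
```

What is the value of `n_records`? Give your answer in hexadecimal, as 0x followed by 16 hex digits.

`n_records` follows `duration_ms` (1 byte), so it starts at byte offset 1 and occupies 8 bytes.
Bytes at offsets 1..8: F8 2A A5 D7 76 F1 ED DF.
Big-endian: lowest address holds the most-significant byte.
The bytes are already most-significant first: 0xF82AA5D776F1EDDF.

0xF82AA5D776F1EDDF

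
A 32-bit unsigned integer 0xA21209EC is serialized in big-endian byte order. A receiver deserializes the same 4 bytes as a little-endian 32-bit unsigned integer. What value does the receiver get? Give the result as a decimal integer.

Stored big-endian, the bytes at ascending addresses are A2 12 09 EC.
Read back as little-endian, the first byte is least significant, giving 0xEC0912A2.
0xEC0912A2 = 3960017570.

3960017570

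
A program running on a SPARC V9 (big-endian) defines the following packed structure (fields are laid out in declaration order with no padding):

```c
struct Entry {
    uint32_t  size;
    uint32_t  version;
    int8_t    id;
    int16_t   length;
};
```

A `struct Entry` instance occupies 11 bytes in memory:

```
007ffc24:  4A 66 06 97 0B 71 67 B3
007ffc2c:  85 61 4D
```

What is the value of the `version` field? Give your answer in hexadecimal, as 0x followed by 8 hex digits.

0x0B7167B3

`version` follows `size` (4 bytes), so it starts at byte offset 4 and occupies 4 bytes.
Bytes at offsets 4..7: 0B 71 67 B3.
In big-endian order the high byte comes first in memory.
The bytes are already most-significant first: 0x0B7167B3.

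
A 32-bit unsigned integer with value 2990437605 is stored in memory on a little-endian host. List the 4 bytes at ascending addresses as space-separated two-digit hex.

E5 74 3E B2

2990437605 in hexadecimal, padded to 32 bits, is 0xB23E74E5.
Split into bytes (most-significant first): B2 3E 74 E5.
Little-endian: lowest address holds the least-significant byte.
So at ascending addresses the bytes are E5 74 3E B2.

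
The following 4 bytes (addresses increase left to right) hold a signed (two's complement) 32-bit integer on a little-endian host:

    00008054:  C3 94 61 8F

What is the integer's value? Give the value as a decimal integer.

Little-endian stores the least-significant byte at the lowest address.
Reassemble most-significant byte first: 8F 61 94 C3 → 0x8F6194C3.
Top bit is set, so as a signed 32-bit value this is 0x8F6194C3 − 2^32 = -1889430333.

-1889430333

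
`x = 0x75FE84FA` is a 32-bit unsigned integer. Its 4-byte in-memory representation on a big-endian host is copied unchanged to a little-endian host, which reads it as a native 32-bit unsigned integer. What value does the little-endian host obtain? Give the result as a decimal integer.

4203019893

Stored big-endian, the bytes at ascending addresses are 75 FE 84 FA.
Read back as little-endian, the first byte is least significant, giving 0xFA84FE75.
0xFA84FE75 = 4203019893.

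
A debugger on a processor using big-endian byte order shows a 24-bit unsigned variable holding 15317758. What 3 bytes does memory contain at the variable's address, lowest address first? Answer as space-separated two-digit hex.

E9 BA FE

15317758 in hexadecimal, padded to 24 bits, is 0xE9BAFE.
Split into bytes (most-significant first): E9 BA FE.
In big-endian order the high byte comes first in memory.
So the memory order matches the most-significant-first order: E9 BA FE.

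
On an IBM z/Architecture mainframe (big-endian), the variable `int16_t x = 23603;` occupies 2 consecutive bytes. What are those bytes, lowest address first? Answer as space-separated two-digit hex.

5C 33

23603 in hexadecimal, padded to 16 bits, is 0x5C33.
Split into bytes (most-significant first): 5C 33.
Big-endian stores the most-significant byte at the lowest address.
So the memory order matches the most-significant-first order: 5C 33.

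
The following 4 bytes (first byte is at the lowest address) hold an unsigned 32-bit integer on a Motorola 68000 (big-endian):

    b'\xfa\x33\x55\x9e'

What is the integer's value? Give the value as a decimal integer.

4197668254

In big-endian order the high byte comes first in memory.
The bytes are already most-significant first: 0xFA33559E.
0xFA33559E = 4197668254.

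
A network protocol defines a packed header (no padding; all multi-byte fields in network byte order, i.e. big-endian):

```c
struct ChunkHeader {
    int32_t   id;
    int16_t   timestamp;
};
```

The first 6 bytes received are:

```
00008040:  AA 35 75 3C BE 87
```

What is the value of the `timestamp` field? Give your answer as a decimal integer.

-16761

`timestamp` follows `id` (4 bytes), so it starts at byte offset 4 and occupies 2 bytes.
Bytes at offsets 4..5: BE 87.
Big-endian: lowest address holds the most-significant byte.
The bytes are already most-significant first: 0xBE87.
Top bit is set, so as a signed 16-bit value this is 0xBE87 − 2^16 = -16761.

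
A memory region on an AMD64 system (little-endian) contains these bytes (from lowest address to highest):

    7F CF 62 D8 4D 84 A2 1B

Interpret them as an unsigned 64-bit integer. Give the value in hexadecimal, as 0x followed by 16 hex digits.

0x1BA2844DD862CF7F

Little-endian: lowest address holds the least-significant byte.
Reassemble most-significant byte first: 1B A2 84 4D D8 62 CF 7F → 0x1BA2844DD862CF7F.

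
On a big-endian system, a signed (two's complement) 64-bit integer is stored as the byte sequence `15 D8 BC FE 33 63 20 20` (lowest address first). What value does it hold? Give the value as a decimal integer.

Big-endian stores the most-significant byte at the lowest address.
The bytes are already most-significant first: 0x15D8BCFE33632020.
0x15D8BCFE33632020 = 1574215869735837728.

1574215869735837728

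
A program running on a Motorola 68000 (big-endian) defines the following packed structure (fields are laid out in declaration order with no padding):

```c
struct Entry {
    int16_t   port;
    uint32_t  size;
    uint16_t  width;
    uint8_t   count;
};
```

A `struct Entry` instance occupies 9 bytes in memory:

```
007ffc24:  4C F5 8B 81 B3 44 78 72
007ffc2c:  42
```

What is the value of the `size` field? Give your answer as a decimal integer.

2340533060

`size` follows `port` (2 bytes), so it starts at byte offset 2 and occupies 4 bytes.
Bytes at offsets 2..5: 8B 81 B3 44.
Big-endian stores the most-significant byte at the lowest address.
The bytes are already most-significant first: 0x8B81B344.
0x8B81B344 = 2340533060.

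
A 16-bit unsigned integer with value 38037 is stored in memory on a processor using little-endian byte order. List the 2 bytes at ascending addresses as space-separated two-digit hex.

38037 in hexadecimal, padded to 16 bits, is 0x9495.
Split into bytes (most-significant first): 94 95.
Little-endian stores the least-significant byte at the lowest address.
So at ascending addresses the bytes are 95 94.

95 94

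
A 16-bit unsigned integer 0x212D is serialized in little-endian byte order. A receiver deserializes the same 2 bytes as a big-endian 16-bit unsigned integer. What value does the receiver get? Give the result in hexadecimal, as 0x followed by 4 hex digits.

0x2D21

Stored little-endian, the bytes at ascending addresses are 2D 21.
Read back as big-endian, the last byte is least significant, giving 0x2D21.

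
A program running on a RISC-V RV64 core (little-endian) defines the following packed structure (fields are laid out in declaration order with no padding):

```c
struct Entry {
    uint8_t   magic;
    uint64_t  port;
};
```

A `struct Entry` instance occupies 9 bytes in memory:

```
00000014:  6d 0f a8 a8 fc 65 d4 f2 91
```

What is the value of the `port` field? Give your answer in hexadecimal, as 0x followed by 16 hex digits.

`port` follows `magic` (1 byte), so it starts at byte offset 1 and occupies 8 bytes.
Bytes at offsets 1..8: 0F A8 A8 FC 65 D4 F2 91.
Little-endian stores the least-significant byte at the lowest address.
Reassemble most-significant byte first: 91 F2 D4 65 FC A8 A8 0F → 0x91F2D465FCA8A80F.

0x91F2D465FCA8A80F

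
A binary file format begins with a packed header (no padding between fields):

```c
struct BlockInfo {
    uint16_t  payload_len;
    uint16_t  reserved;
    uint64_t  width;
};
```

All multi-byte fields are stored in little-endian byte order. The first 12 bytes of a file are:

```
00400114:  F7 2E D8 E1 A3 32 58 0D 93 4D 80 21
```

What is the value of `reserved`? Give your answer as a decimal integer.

`reserved` follows `payload_len` (2 bytes), so it starts at byte offset 2 and occupies 2 bytes.
Bytes at offsets 2..3: D8 E1.
Little-endian stores the least-significant byte at the lowest address.
Reassemble most-significant byte first: E1 D8 → 0xE1D8.
0xE1D8 = 57816.

57816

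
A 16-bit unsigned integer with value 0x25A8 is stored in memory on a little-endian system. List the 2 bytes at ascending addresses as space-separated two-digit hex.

A8 25

Split into bytes (most-significant first): 25 A8.
In little-endian order the low byte comes first in memory.
So at ascending addresses the bytes are A8 25.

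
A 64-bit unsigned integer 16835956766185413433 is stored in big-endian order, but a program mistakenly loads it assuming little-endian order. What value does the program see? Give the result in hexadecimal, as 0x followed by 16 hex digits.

16835956766185413433 in 64-bit hexadecimal is 0xE9A5557A6650DB39.
Stored big-endian, the bytes at ascending addresses are E9 A5 55 7A 66 50 DB 39.
Read back as little-endian, the first byte is least significant, giving 0x39DB50667A55A5E9.

0x39DB50667A55A5E9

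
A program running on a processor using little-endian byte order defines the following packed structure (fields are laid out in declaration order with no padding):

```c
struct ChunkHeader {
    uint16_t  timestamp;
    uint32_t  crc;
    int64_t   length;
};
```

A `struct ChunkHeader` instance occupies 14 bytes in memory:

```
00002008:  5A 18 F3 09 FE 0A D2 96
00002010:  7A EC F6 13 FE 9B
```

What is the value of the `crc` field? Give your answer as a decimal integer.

184420851

`crc` follows `timestamp` (2 bytes), so it starts at byte offset 2 and occupies 4 bytes.
Bytes at offsets 2..5: F3 09 FE 0A.
Little-endian: lowest address holds the least-significant byte.
Reassemble most-significant byte first: 0A FE 09 F3 → 0x0AFE09F3.
0x0AFE09F3 = 184420851.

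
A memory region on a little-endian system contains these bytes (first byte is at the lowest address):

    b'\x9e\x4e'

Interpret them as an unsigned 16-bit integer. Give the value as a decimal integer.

Little-endian: lowest address holds the least-significant byte.
Reassemble most-significant byte first: 4E 9E → 0x4E9E.
0x4E9E = 20126.

20126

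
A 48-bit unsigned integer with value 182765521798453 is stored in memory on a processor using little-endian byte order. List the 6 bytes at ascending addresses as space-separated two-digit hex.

35 05 01 6A 39 A6

182765521798453 in hexadecimal, padded to 48 bits, is 0xA6396A010535.
Split into bytes (most-significant first): A6 39 6A 01 05 35.
Little-endian: lowest address holds the least-significant byte.
So at ascending addresses the bytes are 35 05 01 6A 39 A6.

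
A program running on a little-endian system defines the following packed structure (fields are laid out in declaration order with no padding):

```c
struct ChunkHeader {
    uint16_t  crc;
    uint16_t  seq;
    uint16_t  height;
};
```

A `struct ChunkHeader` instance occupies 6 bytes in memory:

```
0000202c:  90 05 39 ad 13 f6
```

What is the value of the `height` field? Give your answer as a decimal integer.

62995

`height` follows `crc` (2 B), `seq` (2 B), so it starts at offset 2 + 2 = 4 and occupies 2 bytes.
Bytes at offsets 4..5: 13 F6.
Little-endian: lowest address holds the least-significant byte.
Reassemble most-significant byte first: F6 13 → 0xF613.
0xF613 = 62995.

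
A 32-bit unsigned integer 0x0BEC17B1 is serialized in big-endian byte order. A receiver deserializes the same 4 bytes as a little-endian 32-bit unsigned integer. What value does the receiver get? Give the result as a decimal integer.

Stored big-endian, the bytes at ascending addresses are 0B EC 17 B1.
Read back as little-endian, the first byte is least significant, giving 0xB117EC0B.
0xB117EC0B = 2971134987.

2971134987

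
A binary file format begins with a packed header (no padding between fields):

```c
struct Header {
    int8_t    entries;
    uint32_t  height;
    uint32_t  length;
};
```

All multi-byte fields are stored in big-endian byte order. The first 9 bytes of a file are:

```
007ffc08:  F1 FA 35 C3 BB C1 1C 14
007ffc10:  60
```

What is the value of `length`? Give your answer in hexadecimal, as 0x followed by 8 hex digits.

0xC11C1460

`length` follows `entries` (1 B), `height` (4 B), so it starts at offset 1 + 4 = 5 and occupies 4 bytes.
Bytes at offsets 5..8: C1 1C 14 60.
Big-endian stores the most-significant byte at the lowest address.
The bytes are already most-significant first: 0xC11C1460.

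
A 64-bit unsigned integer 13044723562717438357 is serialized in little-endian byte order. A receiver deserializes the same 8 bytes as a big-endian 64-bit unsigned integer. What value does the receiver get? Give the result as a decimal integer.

13044723562717438357 in 64-bit hexadecimal is 0xB5082AF764F0E195.
Stored little-endian, the bytes at ascending addresses are 95 E1 F0 64 F7 2A 08 B5.
Read back as big-endian, the last byte is least significant, giving 0x95E1F064F72A08B5.
0x95E1F064F72A08B5 = 10800177697845282997.

10800177697845282997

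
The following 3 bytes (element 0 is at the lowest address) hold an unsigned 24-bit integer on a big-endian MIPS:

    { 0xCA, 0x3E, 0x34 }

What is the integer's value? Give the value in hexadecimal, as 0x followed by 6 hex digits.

0xCA3E34

In big-endian order the high byte comes first in memory.
The bytes are already most-significant first: 0xCA3E34.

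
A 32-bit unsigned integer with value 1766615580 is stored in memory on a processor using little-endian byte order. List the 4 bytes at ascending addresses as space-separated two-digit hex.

1766615580 in hexadecimal, padded to 32 bits, is 0x694C6A1C.
Split into bytes (most-significant first): 69 4C 6A 1C.
Little-endian stores the least-significant byte at the lowest address.
So at ascending addresses the bytes are 1C 6A 4C 69.

1C 6A 4C 69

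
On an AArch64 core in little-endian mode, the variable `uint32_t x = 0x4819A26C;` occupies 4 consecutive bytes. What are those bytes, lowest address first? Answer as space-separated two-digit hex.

Split into bytes (most-significant first): 48 19 A2 6C.
Little-endian stores the least-significant byte at the lowest address.
So at ascending addresses the bytes are 6C A2 19 48.

6C A2 19 48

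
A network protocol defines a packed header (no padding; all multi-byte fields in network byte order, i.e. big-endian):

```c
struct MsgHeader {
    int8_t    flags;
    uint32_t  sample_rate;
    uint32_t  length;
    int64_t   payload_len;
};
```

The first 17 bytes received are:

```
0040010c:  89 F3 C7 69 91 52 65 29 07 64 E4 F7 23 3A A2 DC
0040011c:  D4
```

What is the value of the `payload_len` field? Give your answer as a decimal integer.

7270207429162491092

`payload_len` follows `flags` (1 B), `sample_rate` (4 B), `length` (4 B), so it starts at offset 1 + 4 + 4 = 9 and occupies 8 bytes.
Bytes at offsets 9..16: 64 E4 F7 23 3A A2 DC D4.
Big-endian stores the most-significant byte at the lowest address.
The bytes are already most-significant first: 0x64E4F7233AA2DCD4.
0x64E4F7233AA2DCD4 = 7270207429162491092.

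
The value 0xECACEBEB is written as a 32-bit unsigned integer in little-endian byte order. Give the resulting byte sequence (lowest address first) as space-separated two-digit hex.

EB EB AC EC

Split into bytes (most-significant first): EC AC EB EB.
Little-endian: lowest address holds the least-significant byte.
So at ascending addresses the bytes are EB EB AC EC.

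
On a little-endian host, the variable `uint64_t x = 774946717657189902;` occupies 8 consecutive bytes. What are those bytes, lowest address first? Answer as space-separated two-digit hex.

0E CE CF 11 EF 29 C1 0A

774946717657189902 in hexadecimal, padded to 64 bits, is 0x0AC129EF11CFCE0E.
Split into bytes (most-significant first): 0A C1 29 EF 11 CF CE 0E.
In little-endian order the low byte comes first in memory.
So at ascending addresses the bytes are 0E CE CF 11 EF 29 C1 0A.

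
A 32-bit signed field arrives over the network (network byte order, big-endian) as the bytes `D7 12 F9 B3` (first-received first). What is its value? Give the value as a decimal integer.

Big-endian stores the most-significant byte at the lowest address.
The bytes are already most-significant first: 0xD712F9B3.
Top bit is set, so as a signed 32-bit value this is 0xD712F9B3 − 2^32 = -686622285.

-686622285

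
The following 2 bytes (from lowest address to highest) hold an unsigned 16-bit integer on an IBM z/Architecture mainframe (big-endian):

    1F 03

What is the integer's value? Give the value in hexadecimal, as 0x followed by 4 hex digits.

In big-endian order the high byte comes first in memory.
The bytes are already most-significant first: 0x1F03.

0x1F03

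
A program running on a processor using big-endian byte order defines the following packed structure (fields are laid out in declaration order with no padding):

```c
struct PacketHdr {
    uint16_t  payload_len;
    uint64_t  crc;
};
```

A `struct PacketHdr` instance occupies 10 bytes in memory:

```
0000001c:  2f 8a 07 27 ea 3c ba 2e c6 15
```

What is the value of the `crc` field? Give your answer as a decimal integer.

`crc` follows `payload_len` (2 bytes), so it starts at byte offset 2 and occupies 8 bytes.
Bytes at offsets 2..9: 07 27 EA 3C BA 2E C6 15.
Big-endian: lowest address holds the most-significant byte.
The bytes are already most-significant first: 0x0727EA3CBA2EC615.
0x0727EA3CBA2EC615 = 515638228899776021.

515638228899776021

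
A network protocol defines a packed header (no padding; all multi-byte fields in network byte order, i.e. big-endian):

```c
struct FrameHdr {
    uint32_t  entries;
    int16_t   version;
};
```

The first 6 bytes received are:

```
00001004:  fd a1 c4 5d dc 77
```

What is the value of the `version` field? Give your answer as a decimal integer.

-9097

`version` follows `entries` (4 bytes), so it starts at byte offset 4 and occupies 2 bytes.
Bytes at offsets 4..5: DC 77.
In big-endian order the high byte comes first in memory.
The bytes are already most-significant first: 0xDC77.
Top bit is set, so as a signed 16-bit value this is 0xDC77 − 2^16 = -9097.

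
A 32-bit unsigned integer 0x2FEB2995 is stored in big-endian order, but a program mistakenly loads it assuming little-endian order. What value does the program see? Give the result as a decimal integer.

Stored big-endian, the bytes at ascending addresses are 2F EB 29 95.
Read back as little-endian, the first byte is least significant, giving 0x9529EB2F.
0x9529EB2F = 2502552367.

2502552367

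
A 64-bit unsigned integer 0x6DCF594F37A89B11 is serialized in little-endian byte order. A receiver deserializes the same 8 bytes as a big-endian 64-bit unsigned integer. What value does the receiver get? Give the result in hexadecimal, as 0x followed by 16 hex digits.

Stored little-endian, the bytes at ascending addresses are 11 9B A8 37 4F 59 CF 6D.
Read back as big-endian, the last byte is least significant, giving 0x119BA8374F59CF6D.

0x119BA8374F59CF6D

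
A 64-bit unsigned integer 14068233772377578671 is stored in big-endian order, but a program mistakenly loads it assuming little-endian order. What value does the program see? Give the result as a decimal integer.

12618162888589720771

14068233772377578671 in 64-bit hexadecimal is 0xC33C68144BB81CAF.
Stored big-endian, the bytes at ascending addresses are C3 3C 68 14 4B B8 1C AF.
Read back as little-endian, the first byte is least significant, giving 0xAF1CB84B14683CC3.
0xAF1CB84B14683CC3 = 12618162888589720771.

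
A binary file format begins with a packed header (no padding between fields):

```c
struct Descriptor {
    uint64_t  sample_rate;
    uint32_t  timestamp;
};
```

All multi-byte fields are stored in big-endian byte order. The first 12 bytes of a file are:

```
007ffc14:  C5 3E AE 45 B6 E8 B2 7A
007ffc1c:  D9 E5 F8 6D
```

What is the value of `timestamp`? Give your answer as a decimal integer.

3655727213

`timestamp` follows `sample_rate` (8 bytes), so it starts at byte offset 8 and occupies 4 bytes.
Bytes at offsets 8..11: D9 E5 F8 6D.
Big-endian stores the most-significant byte at the lowest address.
The bytes are already most-significant first: 0xD9E5F86D.
0xD9E5F86D = 3655727213.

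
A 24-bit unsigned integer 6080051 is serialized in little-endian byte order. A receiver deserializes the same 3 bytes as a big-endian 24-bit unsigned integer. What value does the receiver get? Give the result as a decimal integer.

3393116

6080051 in 24-bit hexadecimal is 0x5CC633.
Stored little-endian, the bytes at ascending addresses are 33 C6 5C.
Read back as big-endian, the last byte is least significant, giving 0x33C65C.
0x33C65C = 3393116.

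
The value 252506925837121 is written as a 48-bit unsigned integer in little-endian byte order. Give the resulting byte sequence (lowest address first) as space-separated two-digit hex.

252506925837121 in hexadecimal, padded to 48 bits, is 0xE5A7599E2B41.
Split into bytes (most-significant first): E5 A7 59 9E 2B 41.
Little-endian stores the least-significant byte at the lowest address.
So at ascending addresses the bytes are 41 2B 9E 59 A7 E5.

41 2B 9E 59 A7 E5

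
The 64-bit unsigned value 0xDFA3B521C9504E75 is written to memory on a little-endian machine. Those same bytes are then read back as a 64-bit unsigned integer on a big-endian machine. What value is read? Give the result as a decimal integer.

8452782375405200351

Stored little-endian, the bytes at ascending addresses are 75 4E 50 C9 21 B5 A3 DF.
Read back as big-endian, the last byte is least significant, giving 0x754E50C921B5A3DF.
0x754E50C921B5A3DF = 8452782375405200351.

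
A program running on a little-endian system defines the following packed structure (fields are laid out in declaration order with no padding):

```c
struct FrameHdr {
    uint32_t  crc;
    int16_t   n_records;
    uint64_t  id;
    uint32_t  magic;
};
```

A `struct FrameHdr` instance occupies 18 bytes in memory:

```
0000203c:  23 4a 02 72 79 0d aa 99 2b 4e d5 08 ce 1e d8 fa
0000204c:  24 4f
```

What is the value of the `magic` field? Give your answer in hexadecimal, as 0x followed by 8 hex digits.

0x4F24FAD8

`magic` follows `crc` (4 B), `n_records` (2 B), `id` (8 B), so it starts at offset 4 + 2 + 8 = 14 and occupies 4 bytes.
Bytes at offsets 14..17: D8 FA 24 4F.
In little-endian order the low byte comes first in memory.
Reassemble most-significant byte first: 4F 24 FA D8 → 0x4F24FAD8.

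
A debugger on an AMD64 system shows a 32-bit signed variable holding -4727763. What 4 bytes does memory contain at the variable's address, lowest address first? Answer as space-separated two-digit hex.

Two's complement of -4727763 in 32 bits: 4727763 = 0x004823D3; invert → 0xFFB7DC2C; add 1 → 0xFFB7DC2D.
Split into bytes (most-significant first): FF B7 DC 2D.
Little-endian stores the least-significant byte at the lowest address.
So at ascending addresses the bytes are 2D DC B7 FF.

2D DC B7 FF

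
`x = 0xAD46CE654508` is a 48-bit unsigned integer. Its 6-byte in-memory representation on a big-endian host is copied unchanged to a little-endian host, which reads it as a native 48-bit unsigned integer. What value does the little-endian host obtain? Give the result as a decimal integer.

Stored big-endian, the bytes at ascending addresses are AD 46 CE 65 45 08.
Read back as little-endian, the first byte is least significant, giving 0x084565CE46AD.
0x084565CE46AD = 9094153782957.

9094153782957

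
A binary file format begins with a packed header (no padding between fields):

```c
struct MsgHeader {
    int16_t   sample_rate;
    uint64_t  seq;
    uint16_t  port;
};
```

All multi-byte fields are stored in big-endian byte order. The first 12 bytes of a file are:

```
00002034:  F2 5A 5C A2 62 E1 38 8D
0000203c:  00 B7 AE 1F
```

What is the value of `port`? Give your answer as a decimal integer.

`port` follows `sample_rate` (2 B), `seq` (8 B), so it starts at offset 2 + 8 = 10 and occupies 2 bytes.
Bytes at offsets 10..11: AE 1F.
In big-endian order the high byte comes first in memory.
The bytes are already most-significant first: 0xAE1F.
0xAE1F = 44575.

44575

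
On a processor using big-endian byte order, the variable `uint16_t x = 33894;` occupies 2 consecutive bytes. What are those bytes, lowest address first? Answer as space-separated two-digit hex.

84 66

33894 in hexadecimal, padded to 16 bits, is 0x8466.
Split into bytes (most-significant first): 84 66.
Big-endian stores the most-significant byte at the lowest address.
So the memory order matches the most-significant-first order: 84 66.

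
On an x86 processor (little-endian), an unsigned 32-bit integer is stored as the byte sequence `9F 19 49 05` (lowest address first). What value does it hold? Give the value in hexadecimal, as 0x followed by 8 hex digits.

In little-endian order the low byte comes first in memory.
Reassemble most-significant byte first: 05 49 19 9F → 0x0549199F.

0x0549199F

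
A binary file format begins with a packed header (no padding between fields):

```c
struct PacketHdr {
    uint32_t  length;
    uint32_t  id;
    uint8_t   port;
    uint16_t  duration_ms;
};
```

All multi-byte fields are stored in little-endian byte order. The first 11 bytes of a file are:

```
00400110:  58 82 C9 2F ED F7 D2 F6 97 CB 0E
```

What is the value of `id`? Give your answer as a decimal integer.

4141021165

`id` follows `length` (4 bytes), so it starts at byte offset 4 and occupies 4 bytes.
Bytes at offsets 4..7: ED F7 D2 F6.
Little-endian: lowest address holds the least-significant byte.
Reassemble most-significant byte first: F6 D2 F7 ED → 0xF6D2F7ED.
0xF6D2F7ED = 4141021165.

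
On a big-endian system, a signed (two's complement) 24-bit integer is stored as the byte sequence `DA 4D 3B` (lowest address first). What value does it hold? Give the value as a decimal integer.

-2470597

Big-endian stores the most-significant byte at the lowest address.
The bytes are already most-significant first: 0xDA4D3B.
Top bit is set, so as a signed 24-bit value this is 0xDA4D3B − 2^24 = -2470597.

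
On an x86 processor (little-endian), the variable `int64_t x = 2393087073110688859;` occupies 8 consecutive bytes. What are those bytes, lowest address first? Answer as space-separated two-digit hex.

2393087073110688859 in hexadecimal, padded to 64 bits, is 0x2135F4038D57845B.
Split into bytes (most-significant first): 21 35 F4 03 8D 57 84 5B.
Little-endian stores the least-significant byte at the lowest address.
So at ascending addresses the bytes are 5B 84 57 8D 03 F4 35 21.

5B 84 57 8D 03 F4 35 21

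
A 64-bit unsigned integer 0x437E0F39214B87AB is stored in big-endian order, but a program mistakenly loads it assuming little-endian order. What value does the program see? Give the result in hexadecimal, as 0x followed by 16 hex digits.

Stored big-endian, the bytes at ascending addresses are 43 7E 0F 39 21 4B 87 AB.
Read back as little-endian, the first byte is least significant, giving 0xAB874B21390F7E43.

0xAB874B21390F7E43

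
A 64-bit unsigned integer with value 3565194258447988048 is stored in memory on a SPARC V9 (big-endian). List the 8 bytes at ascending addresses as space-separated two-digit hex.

31 7A 1D 49 F2 0D F5 50

3565194258447988048 in hexadecimal, padded to 64 bits, is 0x317A1D49F20DF550.
Split into bytes (most-significant first): 31 7A 1D 49 F2 0D F5 50.
Big-endian: lowest address holds the most-significant byte.
So the memory order matches the most-significant-first order: 31 7A 1D 49 F2 0D F5 50.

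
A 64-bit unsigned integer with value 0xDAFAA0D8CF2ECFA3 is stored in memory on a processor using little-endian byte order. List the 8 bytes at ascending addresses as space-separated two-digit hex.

Split into bytes (most-significant first): DA FA A0 D8 CF 2E CF A3.
Little-endian stores the least-significant byte at the lowest address.
So at ascending addresses the bytes are A3 CF 2E CF D8 A0 FA DA.

A3 CF 2E CF D8 A0 FA DA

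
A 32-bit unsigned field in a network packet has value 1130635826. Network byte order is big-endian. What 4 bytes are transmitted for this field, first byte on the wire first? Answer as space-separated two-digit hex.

1130635826 in hexadecimal, padded to 32 bits, is 0x43642232.
Split into bytes (most-significant first): 43 64 22 32.
Big-endian stores the most-significant byte at the lowest address.
So the memory order matches the most-significant-first order: 43 64 22 32.

43 64 22 32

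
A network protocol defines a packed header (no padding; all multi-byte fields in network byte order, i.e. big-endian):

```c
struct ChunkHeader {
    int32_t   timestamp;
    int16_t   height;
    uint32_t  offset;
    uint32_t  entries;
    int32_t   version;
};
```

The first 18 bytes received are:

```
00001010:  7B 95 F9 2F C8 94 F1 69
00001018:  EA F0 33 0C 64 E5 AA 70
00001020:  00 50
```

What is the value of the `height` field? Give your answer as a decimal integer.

-14188

`height` follows `timestamp` (4 bytes), so it starts at byte offset 4 and occupies 2 bytes.
Bytes at offsets 4..5: C8 94.
Big-endian: lowest address holds the most-significant byte.
The bytes are already most-significant first: 0xC894.
Top bit is set, so as a signed 16-bit value this is 0xC894 − 2^16 = -14188.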